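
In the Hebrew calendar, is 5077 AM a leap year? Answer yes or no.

no

Hebrew year 5077 is year 4 of its 19-year Metonic cycle; leap years are at positions 3, 6, 8, 11, 14, 17, 19, so it is a common year (12 months).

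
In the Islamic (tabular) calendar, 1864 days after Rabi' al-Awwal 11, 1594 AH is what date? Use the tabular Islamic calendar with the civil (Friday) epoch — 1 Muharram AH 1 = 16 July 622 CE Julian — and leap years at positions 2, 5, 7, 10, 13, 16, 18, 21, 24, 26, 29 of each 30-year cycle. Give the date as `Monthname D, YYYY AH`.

Jumada al-Thani 14, 1599 AH

The starting date is JDN 2513015; 2513015 + 1864 = 2514879.
JDN 2514879 corresponds to Jumada al-Thani 14, 1599 AH.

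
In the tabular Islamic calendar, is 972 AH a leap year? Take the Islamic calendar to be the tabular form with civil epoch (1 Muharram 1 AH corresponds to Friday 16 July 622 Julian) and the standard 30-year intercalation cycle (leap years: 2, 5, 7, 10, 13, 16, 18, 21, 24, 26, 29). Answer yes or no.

Year 972 AH is year 12 of its 30-year cycle; leap positions are 2, 5, 7, 10, 13, 16, 18, 21, 24, 26, 29, so it is a common year (354 days).

no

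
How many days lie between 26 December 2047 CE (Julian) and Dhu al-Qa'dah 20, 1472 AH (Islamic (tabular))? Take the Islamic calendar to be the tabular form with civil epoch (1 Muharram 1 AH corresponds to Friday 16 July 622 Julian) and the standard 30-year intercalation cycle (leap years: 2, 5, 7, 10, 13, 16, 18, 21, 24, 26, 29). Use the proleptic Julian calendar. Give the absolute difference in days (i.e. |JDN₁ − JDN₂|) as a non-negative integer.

943

First date → JDN 2469084; second date → JDN 2470027.
The interval is |2469084 − 2470027| = 943 days.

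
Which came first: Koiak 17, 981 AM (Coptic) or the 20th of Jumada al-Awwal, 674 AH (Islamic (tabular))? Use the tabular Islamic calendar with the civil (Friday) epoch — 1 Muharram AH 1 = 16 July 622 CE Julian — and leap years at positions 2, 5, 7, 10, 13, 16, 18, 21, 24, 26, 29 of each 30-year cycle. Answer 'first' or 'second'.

Converting both to JDN: 2183081 vs 2187066; the smaller is the first.

first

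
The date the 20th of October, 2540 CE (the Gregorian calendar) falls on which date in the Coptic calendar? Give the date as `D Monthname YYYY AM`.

Both dates share Julian Day Number 2649069; in the Coptic calendar that is 6 Paopi 2257 AM.

6 Paopi 2257 AM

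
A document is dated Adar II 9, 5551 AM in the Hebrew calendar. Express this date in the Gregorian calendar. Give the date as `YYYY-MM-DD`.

Julian Day Number of the source date = 2375283.
Converting JDN 2375283 to the Gregorian calendar gives 15 March 1791 CE.

1791-03-15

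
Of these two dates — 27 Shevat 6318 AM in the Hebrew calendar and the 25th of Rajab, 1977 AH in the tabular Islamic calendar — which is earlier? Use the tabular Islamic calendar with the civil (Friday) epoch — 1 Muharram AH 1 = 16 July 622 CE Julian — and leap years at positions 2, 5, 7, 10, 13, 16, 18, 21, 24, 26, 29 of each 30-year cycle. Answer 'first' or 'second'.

Converting both to JDN: 2655397 vs 2648870; the smaller is the second.

second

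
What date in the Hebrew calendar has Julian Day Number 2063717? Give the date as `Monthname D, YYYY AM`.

JDN 2063717 is 1 March 938 in the proleptic Gregorian calendar.
In the Hebrew calendar that day is Adar 20, 4698 AM.

Adar 20, 4698 AM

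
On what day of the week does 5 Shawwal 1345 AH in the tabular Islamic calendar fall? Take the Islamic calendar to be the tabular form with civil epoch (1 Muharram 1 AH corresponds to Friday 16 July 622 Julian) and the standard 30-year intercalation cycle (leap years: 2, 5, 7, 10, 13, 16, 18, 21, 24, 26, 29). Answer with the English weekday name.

This is JDN 2424979 (8 April 1927 Gregorian).
2424979 ≡ 4 (mod 7); counting from Monday = 0 gives Friday.

Friday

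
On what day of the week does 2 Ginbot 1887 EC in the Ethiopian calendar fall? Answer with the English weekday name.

Thursday

This is JDN 2413323 (9 May 1895 Gregorian).
Since JDN mod 7 = 3 (0 = Monday), the day is Thursday.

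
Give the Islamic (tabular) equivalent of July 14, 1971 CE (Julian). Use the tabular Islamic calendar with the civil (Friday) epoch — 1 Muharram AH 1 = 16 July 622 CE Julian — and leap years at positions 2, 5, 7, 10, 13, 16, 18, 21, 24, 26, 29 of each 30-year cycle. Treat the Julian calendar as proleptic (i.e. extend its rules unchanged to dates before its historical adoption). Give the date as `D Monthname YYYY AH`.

The source date corresponds to 27 July 1971 in the Gregorian calendar (JDN 2441160).
That day falls on 3 Jumada al-Thani 1391 AH in the tabular Islamic calendar.

3 Jumada al-Thani 1391 AH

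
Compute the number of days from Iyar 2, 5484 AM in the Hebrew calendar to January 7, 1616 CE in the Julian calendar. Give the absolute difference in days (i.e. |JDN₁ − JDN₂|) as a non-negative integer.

JDN of the first date = 2350853.
JDN of the second date = 2311308.
|2311308 − 2350853| = 39545.

39545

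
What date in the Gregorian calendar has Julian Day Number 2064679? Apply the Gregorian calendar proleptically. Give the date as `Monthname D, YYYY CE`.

October 18, 940 CE

Counting from JDN 2299161 = 15 Oct 1582 gives an offset of -234482 days.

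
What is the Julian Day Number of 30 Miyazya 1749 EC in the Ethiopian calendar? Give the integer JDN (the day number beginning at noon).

In the Gregorian calendar the same day is 6 May 1757.
JDN 2400001 is 17 November 1858 CE (Gregorian), MJD 0; the target day is −37084 days from there, so JDN = 2362917.

2362917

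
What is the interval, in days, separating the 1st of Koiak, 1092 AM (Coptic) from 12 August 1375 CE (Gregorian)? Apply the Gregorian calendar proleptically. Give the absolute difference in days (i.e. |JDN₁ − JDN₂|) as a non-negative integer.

116

First date → JDN 2223608; second date → JDN 2223492.
The interval is |2223608 − 2223492| = 116 days.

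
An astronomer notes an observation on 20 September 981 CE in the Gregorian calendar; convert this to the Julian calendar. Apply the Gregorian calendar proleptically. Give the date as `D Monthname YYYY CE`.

At this point the Julian calendar is 5 days behind the Gregorian.
20 September 981 Gregorian − 5 days → 15 September 981 Julian.

15 September 981 CE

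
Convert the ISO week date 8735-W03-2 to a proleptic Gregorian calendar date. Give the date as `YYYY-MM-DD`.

ISO week 1 of 8735 is the week containing the first Thursday of 8735.
Week 3, day 2 (Tuesday) lands on 8735-01-15.

8735-01-15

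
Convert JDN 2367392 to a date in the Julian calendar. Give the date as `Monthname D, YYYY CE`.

July 26, 1769 CE

The Gregorian equivalent of JDN 2367392 is 6 August 1769.
In the Julian calendar that day is July 26, 1769 CE.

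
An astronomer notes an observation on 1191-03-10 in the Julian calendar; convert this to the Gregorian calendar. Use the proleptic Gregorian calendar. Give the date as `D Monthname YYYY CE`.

17 March 1191 CE

For dates in this range the Gregorian date is 7 days ahead of the Julian.
10 March 1191 Julian + 7 days → 17 March 1191 Gregorian.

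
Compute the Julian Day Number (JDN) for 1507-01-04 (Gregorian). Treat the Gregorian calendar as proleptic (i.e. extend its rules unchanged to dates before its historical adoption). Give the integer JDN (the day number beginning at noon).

JDN 2299161 is 15 October 1582 CE (Gregorian); the target day is −27678 days from there, so JDN = 2271483.

2271483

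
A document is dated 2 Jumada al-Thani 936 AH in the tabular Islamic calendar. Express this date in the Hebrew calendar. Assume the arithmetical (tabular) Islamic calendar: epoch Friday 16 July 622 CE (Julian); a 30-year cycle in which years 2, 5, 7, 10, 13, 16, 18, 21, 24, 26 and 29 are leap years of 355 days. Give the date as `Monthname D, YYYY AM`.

The source date corresponds to 11 February 1530 in the proleptic Gregorian calendar (JDN 2279922).
That day falls on 4 Adar I 5290 AM in the Hebrew calendar.

Adar I 4, 5290 AM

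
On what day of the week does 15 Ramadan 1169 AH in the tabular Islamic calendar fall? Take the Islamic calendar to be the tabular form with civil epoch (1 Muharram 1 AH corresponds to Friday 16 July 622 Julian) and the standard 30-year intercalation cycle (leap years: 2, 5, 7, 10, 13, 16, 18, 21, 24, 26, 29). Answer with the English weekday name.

Sunday

In the Gregorian calendar this is 13 June 1756 (JDN 2362590).
JDN 2362590 mod 7 = 6, and JDN 0 was a Monday, so this is a Sunday.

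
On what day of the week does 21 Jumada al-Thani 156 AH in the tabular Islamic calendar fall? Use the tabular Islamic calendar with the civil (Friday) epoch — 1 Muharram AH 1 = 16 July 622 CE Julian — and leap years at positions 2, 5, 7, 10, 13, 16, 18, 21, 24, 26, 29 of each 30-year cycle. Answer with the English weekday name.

In the proleptic Gregorian calendar this is 23 May 773 (JDN 2003535).
2003535 ≡ 2 (mod 7); counting from Monday = 0 gives Wednesday.

Wednesday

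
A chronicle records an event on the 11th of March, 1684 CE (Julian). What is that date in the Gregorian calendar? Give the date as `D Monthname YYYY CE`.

21 March 1684 CE

At this point the Julian calendar is 10 days behind the Gregorian.
11 March 1684 Julian + 10 days → 21 March 1684 Gregorian.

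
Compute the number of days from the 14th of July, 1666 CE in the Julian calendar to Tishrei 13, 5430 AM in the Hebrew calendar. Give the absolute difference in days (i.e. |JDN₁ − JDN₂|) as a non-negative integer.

JDN of the first date = 2329759.
JDN of the second date = 2330931.
|2330931 − 2329759| = 1172.

1172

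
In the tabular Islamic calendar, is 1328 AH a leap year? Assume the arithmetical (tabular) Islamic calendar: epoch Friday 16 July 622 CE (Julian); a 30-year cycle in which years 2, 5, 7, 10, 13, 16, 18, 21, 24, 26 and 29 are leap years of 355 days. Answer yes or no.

no

Year 1328 AH is year 8 of its 30-year cycle; leap positions are 2, 5, 7, 10, 13, 16, 18, 21, 24, 26, 29, so it is a common year (354 days).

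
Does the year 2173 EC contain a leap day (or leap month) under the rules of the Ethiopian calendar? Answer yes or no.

no

2173 mod 4 = 1; in the Ethiopian calendar a year is leap when year mod 4 = 3, so it is a common year.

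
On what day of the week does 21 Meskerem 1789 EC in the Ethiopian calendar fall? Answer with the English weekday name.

In the Gregorian calendar this is 29 September 1796 (JDN 2377308).
2377308 ≡ 3 (mod 7); counting from Monday = 0 gives Thursday.

Thursday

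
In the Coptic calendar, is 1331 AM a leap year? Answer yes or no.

yes

1331 mod 4 = 3; in the Coptic calendar a year is leap when year mod 4 = 3, so it is a leap year.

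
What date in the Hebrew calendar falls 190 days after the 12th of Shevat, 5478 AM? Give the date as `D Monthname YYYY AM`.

24 Tammuz 5478 AM

The starting date is JDN 2348560; 2348560 + 190 = 2348750.
JDN 2348750 corresponds to 24 Tammuz 5478 AM.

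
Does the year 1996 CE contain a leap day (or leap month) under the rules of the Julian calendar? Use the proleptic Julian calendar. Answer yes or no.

1996 mod 4 = 0, so it is a leap year in the Julian calendar.

yes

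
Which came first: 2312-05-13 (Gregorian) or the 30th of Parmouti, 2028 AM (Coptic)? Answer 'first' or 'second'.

second

First date → JDN 2565633; second date → JDN 2565631.
JDN 2565631 < JDN 2565633, so the second date is earlier.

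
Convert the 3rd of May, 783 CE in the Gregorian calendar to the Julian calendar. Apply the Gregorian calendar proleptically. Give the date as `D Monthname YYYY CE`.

29 April 783 CE

For dates in this range the Gregorian date is 4 days ahead of the Julian.
3 May 783 Gregorian − 4 days → 29 April 783 Julian.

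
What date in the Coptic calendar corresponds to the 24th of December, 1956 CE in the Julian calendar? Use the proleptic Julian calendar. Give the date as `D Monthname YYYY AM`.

28 Koiak 1673 AM

Julian Day Number of the source date = 2435845.
Converting JDN 2435845 to the Coptic calendar gives 28 Koiak 1673 AM.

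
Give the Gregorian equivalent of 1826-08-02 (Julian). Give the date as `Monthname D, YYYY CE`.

August 14, 1826 CE

The Julian–Gregorian offset here is 12 days (Julian trailing).
2 August 1826 Julian + 12 days → 14 August 1826 Gregorian.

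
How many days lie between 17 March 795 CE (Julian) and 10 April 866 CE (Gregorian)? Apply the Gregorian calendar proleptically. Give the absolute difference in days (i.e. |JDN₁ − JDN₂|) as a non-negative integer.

First date → JDN 2011507; second date → JDN 2037460.
The interval is |2011507 − 2037460| = 25953 days.

25953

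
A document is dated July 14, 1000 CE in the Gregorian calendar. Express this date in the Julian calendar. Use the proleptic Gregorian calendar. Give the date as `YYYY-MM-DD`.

1000-07-08

The Julian–Gregorian offset here is 6 days (Julian trailing).
14 July 1000 Gregorian − 6 days → 8 July 1000 Julian.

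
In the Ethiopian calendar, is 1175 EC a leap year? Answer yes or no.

1175 mod 4 = 3; in the Ethiopian calendar a year is leap when year mod 4 = 3, so it is a leap year.

yes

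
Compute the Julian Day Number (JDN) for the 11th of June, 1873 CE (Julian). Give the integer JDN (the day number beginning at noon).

In the Gregorian calendar the same day is 23 June 1873.
JDN 2400001 is 17 November 1858 CE (Gregorian), MJD 0; the target day is +5332 days from there, so JDN = 2405333.

2405333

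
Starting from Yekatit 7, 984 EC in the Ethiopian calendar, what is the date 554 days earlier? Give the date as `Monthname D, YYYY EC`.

JDN of Yekatit 7, 984 EC = 2083418.
2083418 − 554 = 2082864.
JDN 2082864 in the Ethiopian calendar is Nehase 4, 982 EC.

Nehase 4, 982 EC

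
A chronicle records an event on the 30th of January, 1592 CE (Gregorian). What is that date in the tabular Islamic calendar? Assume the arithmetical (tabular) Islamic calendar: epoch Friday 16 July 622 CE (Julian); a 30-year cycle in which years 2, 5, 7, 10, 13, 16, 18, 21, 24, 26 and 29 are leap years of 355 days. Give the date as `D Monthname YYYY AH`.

Julian Day Number of the source date = 2302555.
Converting JDN 2302555 to the tabular Islamic calendar gives 15 Rabi' al-Thani 1000 AH.

15 Rabi' al-Thani 1000 AH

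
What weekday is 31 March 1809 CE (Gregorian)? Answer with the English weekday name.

Friday

Since JDN mod 7 = 4 (0 = Monday), the day is Friday.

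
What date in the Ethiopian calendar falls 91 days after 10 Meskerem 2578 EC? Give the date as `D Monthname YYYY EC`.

JDN of 10 Meskerem 2578 EC = 2665479.
2665479 + 91 = 2665570.
JDN 2665570 in the Ethiopian calendar is 11 Tahsas 2578 EC.

11 Tahsas 2578 EC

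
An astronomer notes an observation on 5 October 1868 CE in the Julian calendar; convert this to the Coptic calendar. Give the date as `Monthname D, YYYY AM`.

Julian Day Number of the source date = 2403623.
Converting JDN 2403623 to the Coptic calendar gives 8 Paopi 1585 AM.

Paopi 8, 1585 AM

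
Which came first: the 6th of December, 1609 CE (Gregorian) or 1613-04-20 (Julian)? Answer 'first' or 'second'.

First date → JDN 2309075; second date → JDN 2310316.
JDN 2309075 < JDN 2310316, so the first date is earlier.

first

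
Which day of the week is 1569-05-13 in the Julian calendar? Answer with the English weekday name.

This is JDN 2294268 (23 May 1569 Gregorian).
Since JDN mod 7 = 4 (0 = Monday), the day is Friday.

Friday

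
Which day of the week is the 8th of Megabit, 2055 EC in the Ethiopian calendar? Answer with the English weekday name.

Equivalently 17 March 2063 Gregorian, JDN 2474631.
JDN 2474631 mod 7 = 5, and JDN 0 was a Monday, so this is a Saturday.

Saturday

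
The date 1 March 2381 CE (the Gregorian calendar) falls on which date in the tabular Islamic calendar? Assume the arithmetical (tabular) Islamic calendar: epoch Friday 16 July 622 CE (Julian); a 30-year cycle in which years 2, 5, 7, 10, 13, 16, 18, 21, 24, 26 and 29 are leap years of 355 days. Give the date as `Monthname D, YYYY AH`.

Julian Day Number of the source date = 2590762.
Converting JDN 2590762 to the tabular Islamic calendar gives 4 Sha'ban 1813 AH.

Sha'ban 4, 1813 AH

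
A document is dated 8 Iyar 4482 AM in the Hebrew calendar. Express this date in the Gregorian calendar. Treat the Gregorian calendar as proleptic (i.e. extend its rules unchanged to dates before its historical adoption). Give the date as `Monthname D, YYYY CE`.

Both dates share Julian Day Number 1984888; in the Gregorian calendar that is 4 May 722 CE.

May 4, 722 CE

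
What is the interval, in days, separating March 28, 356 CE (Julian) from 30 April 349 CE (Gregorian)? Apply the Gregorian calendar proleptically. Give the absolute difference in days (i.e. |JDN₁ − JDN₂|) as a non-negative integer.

2525

JDN of the first date = 1851174.
JDN of the second date = 1848649.
|1848649 − 1851174| = 2525.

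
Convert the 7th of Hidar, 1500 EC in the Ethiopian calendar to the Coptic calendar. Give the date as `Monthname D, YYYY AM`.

Both dates share Julian Day Number 2271797; in the Coptic calendar that is 7 Hathor 1224 AM.

Hathor 7, 1224 AM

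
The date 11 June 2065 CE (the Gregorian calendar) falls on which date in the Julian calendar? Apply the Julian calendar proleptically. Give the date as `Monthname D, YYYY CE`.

May 29, 2065 CE

At this point the Julian calendar is 13 days behind the Gregorian.
11 June 2065 Gregorian − 13 days → 29 May 2065 Julian.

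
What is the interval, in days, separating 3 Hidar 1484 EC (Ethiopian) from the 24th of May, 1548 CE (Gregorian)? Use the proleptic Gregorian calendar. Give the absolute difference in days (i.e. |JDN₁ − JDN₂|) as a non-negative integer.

20650

JDN of the first date = 2265949.
JDN of the second date = 2286599.
|2286599 − 2265949| = 20650.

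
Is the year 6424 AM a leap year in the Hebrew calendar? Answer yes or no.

no

Hebrew year 6424 is year 2 of its 19-year Metonic cycle; leap years are at positions 3, 6, 8, 11, 14, 17, 19, so it is a common year (12 months).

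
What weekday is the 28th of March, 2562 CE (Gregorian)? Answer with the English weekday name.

Sunday

Since JDN mod 7 = 6 (0 = Monday), the day is Sunday.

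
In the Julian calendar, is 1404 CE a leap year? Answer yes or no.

1404 mod 4 = 0, so it is a leap year in the Julian calendar.

yes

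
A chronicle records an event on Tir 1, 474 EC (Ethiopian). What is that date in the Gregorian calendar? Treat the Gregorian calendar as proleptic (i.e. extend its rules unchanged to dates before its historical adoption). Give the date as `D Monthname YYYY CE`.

Both dates share Julian Day Number 1897104; in the Gregorian calendar that is 28 December 481 CE.

28 December 481 CE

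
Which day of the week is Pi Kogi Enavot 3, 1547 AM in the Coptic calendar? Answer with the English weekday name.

In the Gregorian calendar this is 7 September 1831 (JDN 2390068).
2390068 ≡ 2 (mod 7); counting from Monday = 0 gives Wednesday.

Wednesday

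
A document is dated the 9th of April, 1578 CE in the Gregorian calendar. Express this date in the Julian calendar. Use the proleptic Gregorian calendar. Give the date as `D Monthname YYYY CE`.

At this point the Julian calendar is 10 days behind the Gregorian.
9 April 1578 Gregorian − 10 days → 30 March 1578 Julian.

30 March 1578 CE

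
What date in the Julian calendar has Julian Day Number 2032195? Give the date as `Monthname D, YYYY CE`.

JDN 2032195 is 10 November 851 in the proleptic Gregorian calendar.
In the Julian calendar that day is November 6, 851 CE.

November 6, 851 CE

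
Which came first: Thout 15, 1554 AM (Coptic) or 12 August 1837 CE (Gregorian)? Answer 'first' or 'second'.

First date → JDN 2392277; second date → JDN 2392234.
JDN 2392234 < JDN 2392277, so the second date is earlier.

second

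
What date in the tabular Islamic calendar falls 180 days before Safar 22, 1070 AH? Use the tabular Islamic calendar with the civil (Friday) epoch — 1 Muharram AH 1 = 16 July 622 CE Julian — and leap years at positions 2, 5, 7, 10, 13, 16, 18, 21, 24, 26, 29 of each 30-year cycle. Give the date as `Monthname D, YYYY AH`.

Sha'ban 19, 1069 AH

JDN of Safar 22, 1070 AH = 2327309.
2327309 − 180 = 2327129.
JDN 2327129 in the tabular Islamic calendar is Sha'ban 19, 1069 AH.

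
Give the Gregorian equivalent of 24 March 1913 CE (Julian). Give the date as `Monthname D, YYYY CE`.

For dates in this range the Gregorian date is 13 days ahead of the Julian.
24 March 1913 Julian + 13 days → 6 April 1913 Gregorian.

April 6, 1913 CE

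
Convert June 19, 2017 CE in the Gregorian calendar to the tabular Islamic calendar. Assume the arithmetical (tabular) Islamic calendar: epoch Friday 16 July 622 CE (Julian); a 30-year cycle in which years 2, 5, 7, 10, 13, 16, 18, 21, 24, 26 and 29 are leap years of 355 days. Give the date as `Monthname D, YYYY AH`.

Both dates share Julian Day Number 2457924; in the tabular Islamic calendar that is 24 Ramadan 1438 AH.

Ramadan 24, 1438 AH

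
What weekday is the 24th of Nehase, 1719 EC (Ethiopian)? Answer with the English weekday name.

This is JDN 2352073 (28 August 1727 Gregorian).
JDN 2352073 mod 7 = 3, and JDN 0 was a Monday, so this is a Thursday.

Thursday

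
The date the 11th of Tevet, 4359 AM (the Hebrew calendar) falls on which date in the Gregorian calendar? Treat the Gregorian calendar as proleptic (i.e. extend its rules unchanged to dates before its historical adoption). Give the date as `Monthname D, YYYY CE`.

December 17, 598 CE

Both dates share Julian Day Number 1939826; in the Gregorian calendar that is 17 December 598 CE.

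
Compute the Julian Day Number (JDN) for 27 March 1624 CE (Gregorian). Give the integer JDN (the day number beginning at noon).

2314300

JDN 2451545 is 1 January 2000 CE (Gregorian); the target day is −137245 days from there, so JDN = 2314300.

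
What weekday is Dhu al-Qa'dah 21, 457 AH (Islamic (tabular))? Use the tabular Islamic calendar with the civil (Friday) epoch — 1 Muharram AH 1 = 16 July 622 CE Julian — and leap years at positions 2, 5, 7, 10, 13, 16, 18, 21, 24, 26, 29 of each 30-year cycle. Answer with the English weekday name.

Monday

This is JDN 2110346 (30 October 1065 Gregorian).
JDN 2110346 mod 7 = 0, and JDN 0 was a Monday, so this is a Monday.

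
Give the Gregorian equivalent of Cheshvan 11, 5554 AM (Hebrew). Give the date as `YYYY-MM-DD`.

Julian Day Number of the source date = 2376230.
Converting JDN 2376230 to the Gregorian calendar gives 17 October 1793 CE.

1793-10-17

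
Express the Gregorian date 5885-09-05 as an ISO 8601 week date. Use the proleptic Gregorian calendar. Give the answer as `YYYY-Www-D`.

The weekday is Saturday (ISO weekday 6).
That Saturday belongs to ISO week 36 of ISO year 5885.

5885-W36-6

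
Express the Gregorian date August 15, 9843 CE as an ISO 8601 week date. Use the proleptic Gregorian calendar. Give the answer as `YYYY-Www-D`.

The weekday is Tuesday (ISO weekday 2).
That Tuesday belongs to ISO week 33 of ISO year 9843.

9843-W33-2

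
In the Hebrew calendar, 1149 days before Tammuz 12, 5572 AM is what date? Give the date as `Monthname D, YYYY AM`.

The starting date is JDN 2383052; 2383052 − 1149 = 2381903.
JDN 2381903 corresponds to Iyar 14, 5569 AM.

Iyar 14, 5569 AM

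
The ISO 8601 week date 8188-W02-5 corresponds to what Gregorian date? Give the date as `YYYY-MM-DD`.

8188-01-11

ISO week 1 of 8188 is the week containing the first Thursday of 8188.
Week 2, day 5 (Friday) lands on 8188-01-11.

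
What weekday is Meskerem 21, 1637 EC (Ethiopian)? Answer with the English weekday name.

In the Gregorian calendar this is 28 September 1644 (JDN 2321790).
Since JDN mod 7 = 2 (0 = Monday), the day is Wednesday.

Wednesday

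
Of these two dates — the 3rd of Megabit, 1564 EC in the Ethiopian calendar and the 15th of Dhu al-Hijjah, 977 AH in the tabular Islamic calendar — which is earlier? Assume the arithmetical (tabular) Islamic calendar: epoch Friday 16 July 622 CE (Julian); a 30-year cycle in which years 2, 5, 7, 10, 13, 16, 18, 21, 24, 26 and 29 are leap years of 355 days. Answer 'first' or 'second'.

second

The two dates have Julian Day Numbers 2295289 and 2294641 respectively.
Since 2294641 < 2295289, the second date comes first.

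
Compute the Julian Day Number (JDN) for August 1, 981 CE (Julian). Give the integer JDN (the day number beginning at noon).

Equivalently 6 August 981 (proleptic Gregorian).
JDN 2299161 is 15 October 1582 CE (Gregorian); the target day is −219580 days from there, so JDN = 2079581.

2079581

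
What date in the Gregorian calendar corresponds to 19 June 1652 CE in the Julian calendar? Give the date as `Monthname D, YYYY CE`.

For dates in this range the Gregorian date is 10 days ahead of the Julian.
19 June 1652 Julian + 10 days → 29 June 1652 Gregorian.

June 29, 1652 CE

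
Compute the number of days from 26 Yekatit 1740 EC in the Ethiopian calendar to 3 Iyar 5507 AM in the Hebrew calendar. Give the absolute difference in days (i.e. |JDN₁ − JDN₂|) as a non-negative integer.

JDN of the first date = 2359566.
JDN of the second date = 2359241.
|2359241 − 2359566| = 325.

325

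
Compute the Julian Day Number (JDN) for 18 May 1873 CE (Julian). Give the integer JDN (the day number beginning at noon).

Equivalently 30 May 1873 (Gregorian).
JDN 2451545 is 1 January 2000 CE (Gregorian); the target day is −46236 days from there, so JDN = 2405309.

2405309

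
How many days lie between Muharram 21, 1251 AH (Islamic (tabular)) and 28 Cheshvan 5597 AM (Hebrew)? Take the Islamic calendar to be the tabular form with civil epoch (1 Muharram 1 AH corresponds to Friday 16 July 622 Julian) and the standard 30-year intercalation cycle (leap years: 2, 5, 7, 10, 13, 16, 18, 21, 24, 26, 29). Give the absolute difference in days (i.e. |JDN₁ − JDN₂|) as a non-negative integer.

539

First date → JDN 2391418; second date → JDN 2391957.
The interval is |2391418 − 2391957| = 539 days.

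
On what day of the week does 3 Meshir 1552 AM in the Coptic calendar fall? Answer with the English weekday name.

Wednesday

Equivalently 10 February 1836 Gregorian, JDN 2391685.
Since JDN mod 7 = 2 (0 = Monday), the day is Wednesday.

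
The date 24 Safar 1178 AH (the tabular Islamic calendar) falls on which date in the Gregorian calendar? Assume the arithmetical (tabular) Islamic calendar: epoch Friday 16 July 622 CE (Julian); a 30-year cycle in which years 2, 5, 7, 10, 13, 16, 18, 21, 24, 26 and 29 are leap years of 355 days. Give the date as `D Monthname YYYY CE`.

23 August 1764 CE

Both dates share Julian Day Number 2365583; in the Gregorian calendar that is 23 August 1764 CE.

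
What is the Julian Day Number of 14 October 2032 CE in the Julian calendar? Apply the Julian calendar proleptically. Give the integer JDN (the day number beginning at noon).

2463533

Equivalently 27 October 2032 (Gregorian).
JDN 2299161 is 15 October 1582 CE (Gregorian); the target day is +164372 days from there, so JDN = 2463533.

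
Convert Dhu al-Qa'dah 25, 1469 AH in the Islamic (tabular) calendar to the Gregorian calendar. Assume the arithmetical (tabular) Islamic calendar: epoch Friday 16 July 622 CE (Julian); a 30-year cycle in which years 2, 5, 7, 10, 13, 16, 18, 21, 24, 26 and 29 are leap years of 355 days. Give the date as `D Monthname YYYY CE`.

15 September 2047 CE

Julian Day Number of the source date = 2468969.
Converting JDN 2468969 to the Gregorian calendar gives 15 September 2047 CE.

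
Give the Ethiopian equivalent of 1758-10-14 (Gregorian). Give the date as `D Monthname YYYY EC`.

Julian Day Number of the source date = 2363443.
Converting JDN 2363443 to the Ethiopian calendar gives 6 Tikimt 1751 EC.

6 Tikimt 1751 EC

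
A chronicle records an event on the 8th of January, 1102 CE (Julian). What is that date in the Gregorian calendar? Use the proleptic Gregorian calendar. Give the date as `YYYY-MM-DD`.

1102-01-15

The Julian–Gregorian offset here is 7 days (Julian trailing).
8 January 1102 Julian + 7 days → 15 January 1102 Gregorian.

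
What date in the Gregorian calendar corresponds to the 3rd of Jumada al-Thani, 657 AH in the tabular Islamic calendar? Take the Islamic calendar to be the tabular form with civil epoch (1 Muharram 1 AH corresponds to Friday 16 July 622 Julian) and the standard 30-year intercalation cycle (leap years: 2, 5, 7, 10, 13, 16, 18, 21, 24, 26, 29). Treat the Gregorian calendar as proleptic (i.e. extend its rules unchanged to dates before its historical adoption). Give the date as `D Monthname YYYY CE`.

Julian Day Number of the source date = 2181055.
Converting JDN 2181055 to the Gregorian calendar gives 4 June 1259 CE.

4 June 1259 CE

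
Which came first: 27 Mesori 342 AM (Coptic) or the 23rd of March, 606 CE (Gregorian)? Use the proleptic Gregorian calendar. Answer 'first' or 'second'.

First date → JDN 1949936; second date → JDN 1942478.
JDN 1942478 < JDN 1949936, so the second date is earlier.

second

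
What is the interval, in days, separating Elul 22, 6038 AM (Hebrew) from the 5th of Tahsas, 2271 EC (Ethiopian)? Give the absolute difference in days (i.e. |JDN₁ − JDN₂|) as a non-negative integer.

96

First date → JDN 2553336; second date → JDN 2553432.
The interval is |2553336 − 2553432| = 96 days.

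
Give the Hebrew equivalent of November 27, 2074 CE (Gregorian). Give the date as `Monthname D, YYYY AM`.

Julian Day Number of the source date = 2478904.
Converting JDN 2478904 to the Hebrew calendar gives 8 Kislev 5835 AM.

Kislev 8, 5835 AM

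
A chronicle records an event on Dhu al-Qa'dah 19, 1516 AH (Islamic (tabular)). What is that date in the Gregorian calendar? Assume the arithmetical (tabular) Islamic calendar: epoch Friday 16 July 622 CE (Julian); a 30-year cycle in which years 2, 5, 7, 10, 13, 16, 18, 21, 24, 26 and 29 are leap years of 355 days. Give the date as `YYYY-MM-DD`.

Both dates share Julian Day Number 2485618; in the Gregorian calendar that is 15 April 2093 CE.

2093-04-15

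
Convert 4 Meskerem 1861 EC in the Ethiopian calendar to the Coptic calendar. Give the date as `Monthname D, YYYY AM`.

Julian Day Number of the source date = 2403589.
Converting JDN 2403589 to the Coptic calendar gives 4 Thout 1585 AM.

Thout 4, 1585 AM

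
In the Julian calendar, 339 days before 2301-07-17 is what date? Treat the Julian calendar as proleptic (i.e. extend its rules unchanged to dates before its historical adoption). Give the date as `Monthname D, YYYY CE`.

August 12, 2300 CE

Counting 339 days back from JDN 2561696 reaches JDN 2561357, which is August 12, 2300 CE.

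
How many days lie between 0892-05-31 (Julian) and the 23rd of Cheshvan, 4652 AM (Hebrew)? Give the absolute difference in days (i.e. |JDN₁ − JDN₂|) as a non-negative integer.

213

First date → JDN 2047012; second date → JDN 2046799.
The interval is |2047012 − 2046799| = 213 days.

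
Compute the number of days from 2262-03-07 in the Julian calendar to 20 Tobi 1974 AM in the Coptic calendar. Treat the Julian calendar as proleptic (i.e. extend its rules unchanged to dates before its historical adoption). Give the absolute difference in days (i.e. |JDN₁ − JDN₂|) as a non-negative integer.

1512

JDN of the first date = 2547319.
JDN of the second date = 2545807.
|2545807 − 2547319| = 1512.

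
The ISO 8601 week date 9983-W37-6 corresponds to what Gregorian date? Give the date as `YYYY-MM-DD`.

9983-09-17

ISO week 1 of 9983 is the week containing the first Thursday of 9983.
Week 37, day 6 (Saturday) lands on 9983-09-17.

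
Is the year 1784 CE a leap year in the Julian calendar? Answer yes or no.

1784 mod 4 = 0, so it is a leap year in the Julian calendar.

yes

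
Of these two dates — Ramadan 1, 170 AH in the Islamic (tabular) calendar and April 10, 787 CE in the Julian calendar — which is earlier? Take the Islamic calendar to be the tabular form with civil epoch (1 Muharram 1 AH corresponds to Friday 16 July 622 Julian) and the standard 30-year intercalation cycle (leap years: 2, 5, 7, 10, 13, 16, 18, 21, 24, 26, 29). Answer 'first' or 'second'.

first

The two dates have Julian Day Numbers 2008564 and 2008609 respectively.
Since 2008564 < 2008609, the first date comes first.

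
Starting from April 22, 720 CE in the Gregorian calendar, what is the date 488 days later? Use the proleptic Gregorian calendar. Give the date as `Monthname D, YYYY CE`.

August 23, 721 CE

The starting date is JDN 1984146; 1984146 + 488 = 1984634.
JDN 1984634 corresponds to August 23, 721 CE.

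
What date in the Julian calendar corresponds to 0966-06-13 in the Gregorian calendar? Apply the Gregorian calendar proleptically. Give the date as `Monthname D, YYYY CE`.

The Julian–Gregorian offset here is 5 days (Julian trailing).
13 June 966 Gregorian − 5 days → 8 June 966 Julian.

June 8, 966 CE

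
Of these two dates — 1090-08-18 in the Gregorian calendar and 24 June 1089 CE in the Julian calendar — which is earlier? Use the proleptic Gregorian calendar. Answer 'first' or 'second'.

First date → JDN 2119404; second date → JDN 2118990.
JDN 2118990 < JDN 2119404, so the second date is earlier.

second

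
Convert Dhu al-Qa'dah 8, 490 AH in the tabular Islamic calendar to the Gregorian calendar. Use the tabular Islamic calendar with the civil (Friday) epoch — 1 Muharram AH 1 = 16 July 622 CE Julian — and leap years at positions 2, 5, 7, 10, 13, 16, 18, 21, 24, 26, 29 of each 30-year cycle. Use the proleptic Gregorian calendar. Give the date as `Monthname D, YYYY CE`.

Julian Day Number of the source date = 2122027.
Converting JDN 2122027 to the Gregorian calendar gives 23 October 1097 CE.

October 23, 1097 CE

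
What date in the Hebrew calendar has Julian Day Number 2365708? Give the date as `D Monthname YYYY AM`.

JDN 2365708 is 26 December 1764 in the Gregorian calendar.
In the Hebrew calendar that day is 2 Tevet 5525 AM.

2 Tevet 5525 AM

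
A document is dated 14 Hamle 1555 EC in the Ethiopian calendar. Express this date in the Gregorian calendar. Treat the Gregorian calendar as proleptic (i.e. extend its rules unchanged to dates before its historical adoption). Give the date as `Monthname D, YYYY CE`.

Julian Day Number of the source date = 2292132.
Converting JDN 2292132 to the Gregorian calendar gives 18 July 1563 CE.

July 18, 1563 CE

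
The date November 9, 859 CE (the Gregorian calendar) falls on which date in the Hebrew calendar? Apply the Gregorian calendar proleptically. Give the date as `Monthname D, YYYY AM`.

Both dates share Julian Day Number 2035116; in the Hebrew calendar that is 6 Kislev 4620 AM.

Kislev 6, 4620 AM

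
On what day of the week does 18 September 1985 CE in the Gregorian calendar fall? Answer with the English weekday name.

Wednesday

JDN 2446327 mod 7 = 2, and JDN 0 was a Monday, so this is a Wednesday.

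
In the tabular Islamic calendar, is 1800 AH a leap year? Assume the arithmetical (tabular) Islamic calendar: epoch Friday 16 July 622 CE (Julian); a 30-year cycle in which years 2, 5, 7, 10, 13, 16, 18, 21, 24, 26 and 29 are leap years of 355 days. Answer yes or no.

no

Year 1800 AH is year 30 of its 30-year cycle; leap positions are 2, 5, 7, 10, 13, 16, 18, 21, 24, 26, 29, so it is a common year (354 days).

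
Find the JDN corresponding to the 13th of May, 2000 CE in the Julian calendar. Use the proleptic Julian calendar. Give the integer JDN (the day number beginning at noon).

Equivalently 26 May 2000 (Gregorian).
JDN 2299161 is 15 October 1582 CE (Gregorian); the target day is +152530 days from there, so JDN = 2451691.

2451691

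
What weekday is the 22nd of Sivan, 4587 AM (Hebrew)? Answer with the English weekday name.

Friday

Equivalently 25 June 827 Gregorian, JDN 2023291.
Since JDN mod 7 = 4 (0 = Monday), the day is Friday.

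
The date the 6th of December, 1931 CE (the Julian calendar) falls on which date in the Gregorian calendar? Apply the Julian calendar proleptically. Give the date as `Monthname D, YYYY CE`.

For dates in this range the Gregorian date is 13 days ahead of the Julian.
6 December 1931 Julian + 13 days → 19 December 1931 Gregorian.

December 19, 1931 CE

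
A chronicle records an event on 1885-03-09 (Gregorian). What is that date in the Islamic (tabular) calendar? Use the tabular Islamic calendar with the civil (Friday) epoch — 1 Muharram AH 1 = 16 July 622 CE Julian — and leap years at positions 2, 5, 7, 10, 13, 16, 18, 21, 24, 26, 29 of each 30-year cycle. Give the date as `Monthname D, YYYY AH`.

Julian Day Number of the source date = 2409610.
Converting JDN 2409610 to the tabular Islamic calendar gives 22 Jumada al-Awwal 1302 AH.

Jumada al-Awwal 22, 1302 AH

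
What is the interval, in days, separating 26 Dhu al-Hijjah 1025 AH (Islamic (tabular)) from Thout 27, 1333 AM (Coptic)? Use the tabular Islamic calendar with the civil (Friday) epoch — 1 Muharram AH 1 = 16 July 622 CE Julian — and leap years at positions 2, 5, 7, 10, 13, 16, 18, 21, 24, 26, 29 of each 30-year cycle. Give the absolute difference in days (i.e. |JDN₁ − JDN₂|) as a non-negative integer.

JDN of the first date = 2311661.
JDN of the second date = 2311569.
|2311569 − 2311661| = 92.

92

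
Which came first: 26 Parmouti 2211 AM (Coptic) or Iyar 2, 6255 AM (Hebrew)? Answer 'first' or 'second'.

second

The two dates have Julian Day Numbers 2632467 and 2632457 respectively.
Since 2632457 < 2632467, the second date comes first.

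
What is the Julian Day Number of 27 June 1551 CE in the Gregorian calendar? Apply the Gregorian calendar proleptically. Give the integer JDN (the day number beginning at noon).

2287728

JDN 2400001 is 17 November 1858 CE (Gregorian), MJD 0; the target day is −112273 days from there, so JDN = 2287728.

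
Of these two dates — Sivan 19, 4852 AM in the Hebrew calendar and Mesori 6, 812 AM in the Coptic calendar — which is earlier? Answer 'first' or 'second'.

First date → JDN 2120058; second date → JDN 2121583.
JDN 2120058 < JDN 2121583, so the first date is earlier.

first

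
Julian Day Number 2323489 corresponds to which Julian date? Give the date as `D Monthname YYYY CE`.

14 May 1649 CE

The Gregorian equivalent of JDN 2323489 is 24 May 1649.
In the Julian calendar that day is 14 May 1649 CE.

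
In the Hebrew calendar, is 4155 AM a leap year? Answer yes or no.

Hebrew year 4155 is year 13 of its 19-year Metonic cycle; leap years are at positions 3, 6, 8, 11, 14, 17, 19, so it is a common year (12 months).

no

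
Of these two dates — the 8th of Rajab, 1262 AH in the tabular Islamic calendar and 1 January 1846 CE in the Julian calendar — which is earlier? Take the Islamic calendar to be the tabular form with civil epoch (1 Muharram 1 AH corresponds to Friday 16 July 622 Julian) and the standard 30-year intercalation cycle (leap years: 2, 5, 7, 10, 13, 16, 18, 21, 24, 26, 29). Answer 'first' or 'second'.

second

Converting both to JDN: 2395480 vs 2395310; the smaller is the second.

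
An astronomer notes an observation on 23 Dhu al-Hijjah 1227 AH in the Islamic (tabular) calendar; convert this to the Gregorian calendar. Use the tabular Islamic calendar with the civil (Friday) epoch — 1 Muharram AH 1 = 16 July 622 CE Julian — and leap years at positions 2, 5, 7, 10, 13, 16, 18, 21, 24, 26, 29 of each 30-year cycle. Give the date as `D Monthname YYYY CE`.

28 December 1812 CE

Julian Day Number of the source date = 2383241.
Converting JDN 2383241 to the Gregorian calendar gives 28 December 1812 CE.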